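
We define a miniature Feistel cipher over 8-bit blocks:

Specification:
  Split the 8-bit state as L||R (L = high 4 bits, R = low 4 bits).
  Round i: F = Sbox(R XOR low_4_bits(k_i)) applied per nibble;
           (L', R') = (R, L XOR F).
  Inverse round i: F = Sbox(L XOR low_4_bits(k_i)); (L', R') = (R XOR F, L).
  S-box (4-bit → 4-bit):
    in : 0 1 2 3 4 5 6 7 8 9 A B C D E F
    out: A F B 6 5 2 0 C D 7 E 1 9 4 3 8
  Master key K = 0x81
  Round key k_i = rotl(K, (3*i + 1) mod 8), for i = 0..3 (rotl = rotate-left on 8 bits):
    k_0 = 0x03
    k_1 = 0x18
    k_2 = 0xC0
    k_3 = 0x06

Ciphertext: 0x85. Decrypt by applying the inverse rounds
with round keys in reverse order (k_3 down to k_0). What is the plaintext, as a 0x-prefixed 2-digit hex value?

0x0C

s_0 = ciphertext = 0x85
s_1 = InvRound(s_0, k_3) = 0x68
s_2 = InvRound(s_1, k_2) = 0x86
s_3 = InvRound(s_2, k_1) = 0xC8
s_4 = InvRound(s_3, k_0) = 0x0C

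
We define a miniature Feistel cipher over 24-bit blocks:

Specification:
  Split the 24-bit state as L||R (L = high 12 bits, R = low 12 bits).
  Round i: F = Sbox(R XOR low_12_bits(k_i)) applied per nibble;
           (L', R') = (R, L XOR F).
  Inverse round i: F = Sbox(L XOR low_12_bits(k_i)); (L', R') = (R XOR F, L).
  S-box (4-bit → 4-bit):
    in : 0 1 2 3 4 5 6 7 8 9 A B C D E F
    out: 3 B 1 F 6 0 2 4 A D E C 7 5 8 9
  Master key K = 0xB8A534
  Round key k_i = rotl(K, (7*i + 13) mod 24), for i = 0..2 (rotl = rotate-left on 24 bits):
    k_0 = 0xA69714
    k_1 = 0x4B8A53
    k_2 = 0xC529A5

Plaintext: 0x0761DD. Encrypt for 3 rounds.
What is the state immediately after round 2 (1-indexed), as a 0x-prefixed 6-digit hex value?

0x20BBD7

s_0 = plaintext = 0x0761DD
s_1 = Round(s_0, k_0) = 0x1DD20B
s_2 = Round(s_1, k_1) = 0x20BBD7
s_3 = Round(s_2, k_2) = 0xBD734A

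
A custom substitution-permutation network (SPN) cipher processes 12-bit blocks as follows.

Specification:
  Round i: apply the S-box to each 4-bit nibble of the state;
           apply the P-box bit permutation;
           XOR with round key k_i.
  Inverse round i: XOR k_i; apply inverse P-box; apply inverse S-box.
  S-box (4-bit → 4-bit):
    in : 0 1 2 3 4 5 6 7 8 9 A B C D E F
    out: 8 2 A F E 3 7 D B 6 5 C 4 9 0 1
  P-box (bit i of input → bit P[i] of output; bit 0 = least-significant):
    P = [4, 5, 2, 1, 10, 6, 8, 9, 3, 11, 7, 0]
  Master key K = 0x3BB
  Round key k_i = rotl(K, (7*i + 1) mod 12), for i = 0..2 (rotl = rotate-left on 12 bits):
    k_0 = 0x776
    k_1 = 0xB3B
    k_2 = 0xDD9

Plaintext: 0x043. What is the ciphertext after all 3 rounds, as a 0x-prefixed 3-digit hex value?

s_0 = plaintext = 0x043
s_1 = Round(s_0, k_0) = 0x401
s_2 = Round(s_1, k_1) = 0x19A
s_3 = Round(s_2, k_2) = 0x48D

0x48D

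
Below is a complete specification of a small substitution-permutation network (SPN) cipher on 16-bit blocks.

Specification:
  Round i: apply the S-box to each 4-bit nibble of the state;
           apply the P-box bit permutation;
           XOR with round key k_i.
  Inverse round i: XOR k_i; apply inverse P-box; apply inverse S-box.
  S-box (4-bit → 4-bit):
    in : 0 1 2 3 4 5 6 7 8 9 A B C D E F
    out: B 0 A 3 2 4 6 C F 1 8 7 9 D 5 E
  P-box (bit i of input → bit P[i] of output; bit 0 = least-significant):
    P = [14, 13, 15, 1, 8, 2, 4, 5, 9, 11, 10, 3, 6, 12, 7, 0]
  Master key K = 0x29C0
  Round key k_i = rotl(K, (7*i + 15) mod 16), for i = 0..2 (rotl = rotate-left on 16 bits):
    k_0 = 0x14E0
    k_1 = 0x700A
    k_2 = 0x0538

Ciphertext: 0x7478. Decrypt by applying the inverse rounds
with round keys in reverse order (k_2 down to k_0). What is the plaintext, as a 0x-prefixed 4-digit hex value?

s_0 = ciphertext = 0x7478
s_1 = InvRound(s_0, k_2) = 0x3193
s_2 = InvRound(s_1, k_1) = 0x7AE9
s_3 = InvRound(s_2, k_0) = 0xA813

0xA813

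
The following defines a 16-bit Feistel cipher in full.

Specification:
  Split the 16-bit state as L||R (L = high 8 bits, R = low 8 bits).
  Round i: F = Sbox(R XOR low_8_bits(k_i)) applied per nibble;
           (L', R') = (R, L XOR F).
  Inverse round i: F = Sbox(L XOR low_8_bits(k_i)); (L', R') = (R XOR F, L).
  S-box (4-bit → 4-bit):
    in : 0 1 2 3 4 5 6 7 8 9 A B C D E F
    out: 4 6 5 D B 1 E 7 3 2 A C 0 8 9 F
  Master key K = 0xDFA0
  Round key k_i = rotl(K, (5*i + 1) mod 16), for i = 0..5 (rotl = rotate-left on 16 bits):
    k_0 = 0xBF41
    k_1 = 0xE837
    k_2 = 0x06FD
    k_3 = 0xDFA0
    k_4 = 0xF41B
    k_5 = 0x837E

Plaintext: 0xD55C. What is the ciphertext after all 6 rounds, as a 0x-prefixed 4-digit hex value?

s_0 = plaintext = 0xD55C
s_1 = Round(s_0, k_0) = 0x5CBD
s_2 = Round(s_1, k_1) = 0xBD66
s_3 = Round(s_2, k_2) = 0x6691
s_4 = Round(s_3, k_3) = 0x91B0
s_5 = Round(s_4, k_4) = 0xB03D
s_6 = Round(s_5, k_5) = 0x3D0D

0x3D0D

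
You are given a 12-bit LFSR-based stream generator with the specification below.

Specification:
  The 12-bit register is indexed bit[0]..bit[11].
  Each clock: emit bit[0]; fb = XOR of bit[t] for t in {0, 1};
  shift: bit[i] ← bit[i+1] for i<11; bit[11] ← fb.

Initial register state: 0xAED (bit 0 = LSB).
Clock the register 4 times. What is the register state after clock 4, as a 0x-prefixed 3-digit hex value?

reg_0 = 0xAED
clock 1: out=1, reg = 0xD76
clock 2: out=0, reg = 0xEBB
clock 3: out=1, reg = 0x75D
clock 4: out=1, reg = 0xBAE

0xBAE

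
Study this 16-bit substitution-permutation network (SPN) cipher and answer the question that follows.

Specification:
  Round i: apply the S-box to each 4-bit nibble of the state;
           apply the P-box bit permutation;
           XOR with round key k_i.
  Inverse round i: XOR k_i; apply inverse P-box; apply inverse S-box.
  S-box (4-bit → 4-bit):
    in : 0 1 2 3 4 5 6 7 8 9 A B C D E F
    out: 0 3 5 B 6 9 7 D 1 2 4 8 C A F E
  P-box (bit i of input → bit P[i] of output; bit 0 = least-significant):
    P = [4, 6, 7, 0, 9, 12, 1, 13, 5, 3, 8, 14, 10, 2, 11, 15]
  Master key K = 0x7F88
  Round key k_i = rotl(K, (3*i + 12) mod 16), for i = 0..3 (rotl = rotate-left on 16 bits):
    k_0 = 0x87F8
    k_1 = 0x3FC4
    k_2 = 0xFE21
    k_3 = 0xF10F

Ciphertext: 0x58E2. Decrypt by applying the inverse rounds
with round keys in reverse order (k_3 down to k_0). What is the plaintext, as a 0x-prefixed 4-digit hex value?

0xB015

s_0 = ciphertext = 0x58E2
s_1 = InvRound(s_0, k_3) = 0xF6BF
s_2 = InvRound(s_1, k_2) = 0x49A2
s_3 = InvRound(s_2, k_1) = 0x15E9
s_4 = InvRound(s_3, k_0) = 0xB015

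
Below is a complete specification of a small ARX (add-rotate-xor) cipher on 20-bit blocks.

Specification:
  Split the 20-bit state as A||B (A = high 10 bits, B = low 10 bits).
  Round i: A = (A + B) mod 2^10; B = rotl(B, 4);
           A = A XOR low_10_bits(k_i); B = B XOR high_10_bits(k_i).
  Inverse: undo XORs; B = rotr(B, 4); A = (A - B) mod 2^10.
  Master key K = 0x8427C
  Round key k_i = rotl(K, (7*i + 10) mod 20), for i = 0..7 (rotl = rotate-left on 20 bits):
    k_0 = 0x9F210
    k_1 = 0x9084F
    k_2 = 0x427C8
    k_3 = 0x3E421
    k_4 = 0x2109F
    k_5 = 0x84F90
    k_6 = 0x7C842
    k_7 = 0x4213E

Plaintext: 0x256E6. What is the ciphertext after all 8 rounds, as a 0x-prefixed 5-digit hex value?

s_0 = plaintext = 0x256E6
s_1 = Round(s_0, k_0) = 0x5AC17
s_2 = Round(s_1, k_1) = 0x73732
s_3 = Round(s_2, k_2) = 0xCDE25
s_4 = Round(s_3, k_3) = 0x5F6A1
s_5 = Round(s_4, k_4) = 0x2069E
s_6 = Round(s_5, k_5) = 0x23FF9
s_7 = Round(s_6, k_6) = 0x32A6D
s_8 = Round(s_7, k_7) = 0x827D1

0x827D1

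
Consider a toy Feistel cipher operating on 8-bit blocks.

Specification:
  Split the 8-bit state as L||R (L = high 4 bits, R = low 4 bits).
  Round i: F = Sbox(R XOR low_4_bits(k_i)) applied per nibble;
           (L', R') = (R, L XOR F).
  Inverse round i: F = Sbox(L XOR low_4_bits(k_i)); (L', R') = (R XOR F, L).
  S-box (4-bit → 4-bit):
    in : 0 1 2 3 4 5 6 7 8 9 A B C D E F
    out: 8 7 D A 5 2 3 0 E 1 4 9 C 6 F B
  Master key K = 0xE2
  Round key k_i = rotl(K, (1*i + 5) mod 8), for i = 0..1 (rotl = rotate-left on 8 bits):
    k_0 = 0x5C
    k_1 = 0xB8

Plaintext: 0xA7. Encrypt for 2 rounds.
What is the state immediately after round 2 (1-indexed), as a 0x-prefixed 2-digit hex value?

0x3E

s_0 = plaintext = 0xA7
s_1 = Round(s_0, k_0) = 0x73
s_2 = Round(s_1, k_1) = 0x3E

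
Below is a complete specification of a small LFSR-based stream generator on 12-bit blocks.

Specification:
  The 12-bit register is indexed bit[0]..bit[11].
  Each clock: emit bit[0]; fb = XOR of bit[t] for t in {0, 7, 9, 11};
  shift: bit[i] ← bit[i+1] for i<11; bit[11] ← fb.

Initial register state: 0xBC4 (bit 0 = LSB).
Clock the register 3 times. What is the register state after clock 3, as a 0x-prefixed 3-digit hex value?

reg_0 = 0xBC4
clock 1: out=0, reg = 0xDE2
clock 2: out=0, reg = 0x6F1
clock 3: out=1, reg = 0xB78

0xB78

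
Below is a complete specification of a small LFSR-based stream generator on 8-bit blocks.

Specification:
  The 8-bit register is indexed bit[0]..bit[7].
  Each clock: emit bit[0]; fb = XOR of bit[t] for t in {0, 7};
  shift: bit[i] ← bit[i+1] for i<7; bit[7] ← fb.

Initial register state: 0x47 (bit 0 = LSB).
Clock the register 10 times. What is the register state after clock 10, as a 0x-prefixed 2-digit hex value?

0xCF

reg_0 = 0x47
clock 1: out=1, reg = 0xA3
clock 2: out=1, reg = 0x51
clock 3: out=1, reg = 0xA8
clock 4: out=0, reg = 0xD4
clock 5: out=0, reg = 0xEA
clock 6: out=0, reg = 0xF5
clock 7: out=1, reg = 0x7A
clock 8: out=0, reg = 0x3D
clock 9: out=1, reg = 0x9E
clock 10: out=0, reg = 0xCF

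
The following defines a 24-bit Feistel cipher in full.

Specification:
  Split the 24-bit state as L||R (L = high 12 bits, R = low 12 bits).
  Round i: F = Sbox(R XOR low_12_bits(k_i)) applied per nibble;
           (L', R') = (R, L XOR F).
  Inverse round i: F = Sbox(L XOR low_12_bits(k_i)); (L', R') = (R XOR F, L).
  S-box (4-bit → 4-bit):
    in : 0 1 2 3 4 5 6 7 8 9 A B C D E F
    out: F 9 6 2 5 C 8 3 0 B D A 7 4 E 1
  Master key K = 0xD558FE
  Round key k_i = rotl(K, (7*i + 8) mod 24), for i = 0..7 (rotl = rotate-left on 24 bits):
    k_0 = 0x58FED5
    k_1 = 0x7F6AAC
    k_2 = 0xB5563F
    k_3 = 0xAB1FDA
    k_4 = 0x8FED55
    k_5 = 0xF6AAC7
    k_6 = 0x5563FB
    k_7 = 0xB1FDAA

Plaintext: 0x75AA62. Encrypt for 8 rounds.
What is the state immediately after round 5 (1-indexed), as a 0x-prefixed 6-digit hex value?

s_0 = plaintext = 0x75AA62
s_1 = Round(s_0, k_0) = 0xA622F9
s_2 = Round(s_1, k_1) = 0x2F9AAE
s_3 = Round(s_2, k_2) = 0xAAE540
s_4 = Round(s_3, k_3) = 0x540713
s_5 = Round(s_4, k_4) = 0x713818
s_6 = Round(s_5, k_5) = 0x818152
s_7 = Round(s_6, k_6) = 0x152EC3
s_8 = Round(s_7, k_7) = 0xEC33D9

0x713818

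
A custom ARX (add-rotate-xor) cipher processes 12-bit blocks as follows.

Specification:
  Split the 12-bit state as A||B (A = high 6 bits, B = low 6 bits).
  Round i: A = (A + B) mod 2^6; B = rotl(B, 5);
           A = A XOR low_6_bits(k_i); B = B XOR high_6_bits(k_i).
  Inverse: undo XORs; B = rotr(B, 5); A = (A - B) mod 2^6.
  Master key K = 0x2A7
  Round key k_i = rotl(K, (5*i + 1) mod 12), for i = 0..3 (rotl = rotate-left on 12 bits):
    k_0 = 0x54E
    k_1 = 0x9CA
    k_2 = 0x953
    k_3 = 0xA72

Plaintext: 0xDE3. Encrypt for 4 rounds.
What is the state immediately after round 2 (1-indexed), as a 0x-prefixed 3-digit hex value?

s_0 = plaintext = 0xDE3
s_1 = Round(s_0, k_0) = 0x524
s_2 = Round(s_1, k_1) = 0xCB5
s_3 = Round(s_2, k_2) = 0xD1F
s_4 = Round(s_3, k_3) = 0x846

0xCB5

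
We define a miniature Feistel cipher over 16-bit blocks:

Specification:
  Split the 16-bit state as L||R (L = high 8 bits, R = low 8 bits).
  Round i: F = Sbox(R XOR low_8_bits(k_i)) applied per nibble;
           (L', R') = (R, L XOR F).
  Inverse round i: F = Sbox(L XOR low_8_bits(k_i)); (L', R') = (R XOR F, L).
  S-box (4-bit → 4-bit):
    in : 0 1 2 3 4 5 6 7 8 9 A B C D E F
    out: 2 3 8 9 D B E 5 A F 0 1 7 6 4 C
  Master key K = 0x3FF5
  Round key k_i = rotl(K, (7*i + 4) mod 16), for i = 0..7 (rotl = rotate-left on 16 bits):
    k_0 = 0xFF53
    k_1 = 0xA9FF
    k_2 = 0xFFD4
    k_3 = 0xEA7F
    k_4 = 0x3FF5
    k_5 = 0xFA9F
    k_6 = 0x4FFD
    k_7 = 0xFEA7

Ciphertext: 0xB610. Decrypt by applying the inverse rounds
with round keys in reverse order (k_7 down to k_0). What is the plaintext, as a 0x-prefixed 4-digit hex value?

s_0 = ciphertext = 0xB610
s_1 = InvRound(s_0, k_7) = 0x23B6
s_2 = InvRound(s_1, k_6) = 0xD223
s_3 = InvRound(s_2, k_5) = 0xF5D2
s_4 = InvRound(s_3, k_4) = 0xF0F5
s_5 = InvRound(s_4, k_3) = 0x59F0
s_6 = InvRound(s_5, k_2) = 0x5659
s_7 = InvRound(s_6, k_1) = 0x5656
s_8 = InvRound(s_7, k_0) = 0x7D56

0x7D56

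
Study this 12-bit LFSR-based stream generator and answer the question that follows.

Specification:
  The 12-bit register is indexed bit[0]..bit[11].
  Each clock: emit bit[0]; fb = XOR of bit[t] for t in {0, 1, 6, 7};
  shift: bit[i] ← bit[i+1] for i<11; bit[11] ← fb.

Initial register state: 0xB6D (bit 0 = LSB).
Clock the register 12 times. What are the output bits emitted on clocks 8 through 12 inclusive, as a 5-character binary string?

reg_0 = 0xB6D
clock 1: out=1, reg = 0x5B6
clock 2: out=0, reg = 0x2DB
clock 3: out=1, reg = 0x16D
clock 4: out=1, reg = 0x0B6
clock 5: out=0, reg = 0x05B
clock 6: out=1, reg = 0x82D
clock 7: out=1, reg = 0xC16
clock 8: out=0, reg = 0xE0B
clock 9: out=1, reg = 0x705
clock 10: out=1, reg = 0xB82
clock 11: out=0, reg = 0x5C1
clock 12: out=1, reg = 0xAE0

01101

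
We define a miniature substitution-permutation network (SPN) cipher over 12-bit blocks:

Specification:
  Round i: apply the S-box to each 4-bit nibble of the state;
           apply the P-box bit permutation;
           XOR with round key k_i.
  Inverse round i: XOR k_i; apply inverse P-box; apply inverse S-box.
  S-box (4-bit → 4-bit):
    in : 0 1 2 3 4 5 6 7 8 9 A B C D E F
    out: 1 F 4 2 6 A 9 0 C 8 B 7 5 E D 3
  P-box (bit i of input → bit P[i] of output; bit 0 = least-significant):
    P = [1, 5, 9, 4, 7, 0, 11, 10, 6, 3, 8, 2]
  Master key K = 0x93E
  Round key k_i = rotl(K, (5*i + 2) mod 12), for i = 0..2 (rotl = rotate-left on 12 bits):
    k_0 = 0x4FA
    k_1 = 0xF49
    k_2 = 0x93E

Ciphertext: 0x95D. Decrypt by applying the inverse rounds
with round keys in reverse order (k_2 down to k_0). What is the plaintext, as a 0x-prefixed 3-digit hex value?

s_0 = ciphertext = 0x95D
s_1 = InvRound(s_0, k_2) = 0x03F
s_2 = InvRound(s_1, k_1) = 0xE81
s_3 = InvRound(s_2, k_0) = 0xF41

0xF41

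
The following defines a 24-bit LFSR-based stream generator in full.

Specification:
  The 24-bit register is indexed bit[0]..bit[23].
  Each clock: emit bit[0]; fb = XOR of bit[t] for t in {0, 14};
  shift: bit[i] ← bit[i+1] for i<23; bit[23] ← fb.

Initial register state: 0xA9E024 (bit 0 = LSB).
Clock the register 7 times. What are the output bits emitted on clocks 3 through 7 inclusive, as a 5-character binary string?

10010

reg_0 = 0xA9E024
clock 1: out=0, reg = 0xD4F012
clock 2: out=0, reg = 0xEA7809
clock 3: out=1, reg = 0x753C04
clock 4: out=0, reg = 0x3A9E02
clock 5: out=0, reg = 0x1D4F01
clock 6: out=1, reg = 0x0EA780
clock 7: out=0, reg = 0x0753C0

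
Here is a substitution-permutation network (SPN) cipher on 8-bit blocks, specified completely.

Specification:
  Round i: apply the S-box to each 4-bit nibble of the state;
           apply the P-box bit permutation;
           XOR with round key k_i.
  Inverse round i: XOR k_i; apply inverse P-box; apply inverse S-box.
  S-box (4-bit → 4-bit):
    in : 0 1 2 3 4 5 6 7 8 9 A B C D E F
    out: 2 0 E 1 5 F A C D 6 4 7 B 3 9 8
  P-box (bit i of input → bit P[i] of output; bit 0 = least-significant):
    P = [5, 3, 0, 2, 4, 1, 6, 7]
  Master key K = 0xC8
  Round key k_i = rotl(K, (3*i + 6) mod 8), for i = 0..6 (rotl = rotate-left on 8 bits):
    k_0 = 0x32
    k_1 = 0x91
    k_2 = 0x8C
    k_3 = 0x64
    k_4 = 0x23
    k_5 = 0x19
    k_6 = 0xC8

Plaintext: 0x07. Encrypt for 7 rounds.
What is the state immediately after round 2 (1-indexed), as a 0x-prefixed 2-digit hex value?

0xAC

s_0 = plaintext = 0x07
s_1 = Round(s_0, k_0) = 0x35
s_2 = Round(s_1, k_1) = 0xAC
s_3 = Round(s_2, k_2) = 0xE0
s_4 = Round(s_3, k_3) = 0xFC
s_5 = Round(s_4, k_4) = 0x8F
s_6 = Round(s_5, k_5) = 0xCD
s_7 = Round(s_6, k_6) = 0x72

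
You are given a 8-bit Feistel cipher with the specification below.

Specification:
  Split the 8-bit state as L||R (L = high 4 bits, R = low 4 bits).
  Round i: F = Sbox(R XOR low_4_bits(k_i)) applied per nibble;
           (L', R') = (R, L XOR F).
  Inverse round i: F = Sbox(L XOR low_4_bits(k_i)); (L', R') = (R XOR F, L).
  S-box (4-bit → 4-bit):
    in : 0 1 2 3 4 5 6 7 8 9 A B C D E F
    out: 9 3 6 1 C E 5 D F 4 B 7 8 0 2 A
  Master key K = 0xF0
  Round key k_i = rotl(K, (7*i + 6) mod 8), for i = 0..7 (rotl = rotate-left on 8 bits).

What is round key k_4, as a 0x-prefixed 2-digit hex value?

0xC3

K = 0xF0
k_0 = rotl(K, (7*0+6) mod 8) = rotl(K, 6) = 0x3C
k_1 = rotl(K, (7*1+6) mod 8) = rotl(K, 5) = 0x1E
k_2 = rotl(K, (7*2+6) mod 8) = rotl(K, 4) = 0x0F
k_3 = rotl(K, (7*3+6) mod 8) = rotl(K, 3) = 0x87
k_4 = rotl(K, (7*4+6) mod 8) = rotl(K, 2) = 0xC3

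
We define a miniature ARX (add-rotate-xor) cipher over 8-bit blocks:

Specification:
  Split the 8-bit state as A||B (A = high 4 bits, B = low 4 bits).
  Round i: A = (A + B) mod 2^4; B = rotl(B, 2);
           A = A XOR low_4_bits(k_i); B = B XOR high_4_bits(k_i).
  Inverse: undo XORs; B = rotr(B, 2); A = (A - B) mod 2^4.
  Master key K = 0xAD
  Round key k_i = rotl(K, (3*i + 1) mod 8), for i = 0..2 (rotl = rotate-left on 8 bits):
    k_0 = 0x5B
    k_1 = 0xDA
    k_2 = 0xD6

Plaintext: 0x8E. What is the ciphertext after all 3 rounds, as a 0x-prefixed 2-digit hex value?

0x14

s_0 = plaintext = 0x8E
s_1 = Round(s_0, k_0) = 0xDE
s_2 = Round(s_1, k_1) = 0x16
s_3 = Round(s_2, k_2) = 0x14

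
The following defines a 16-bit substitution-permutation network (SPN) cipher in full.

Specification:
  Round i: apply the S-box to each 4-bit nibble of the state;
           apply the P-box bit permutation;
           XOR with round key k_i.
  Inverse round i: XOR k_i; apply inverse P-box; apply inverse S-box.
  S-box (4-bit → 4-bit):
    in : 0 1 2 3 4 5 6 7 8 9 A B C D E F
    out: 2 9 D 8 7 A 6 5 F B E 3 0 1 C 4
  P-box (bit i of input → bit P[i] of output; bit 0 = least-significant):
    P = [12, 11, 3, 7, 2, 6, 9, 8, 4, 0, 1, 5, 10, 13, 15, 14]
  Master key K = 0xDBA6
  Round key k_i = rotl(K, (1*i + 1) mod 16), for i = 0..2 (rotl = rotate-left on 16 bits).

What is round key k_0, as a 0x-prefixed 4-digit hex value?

K = 0xDBA6
k_0 = rotl(K, (1*0+1) mod 16) = rotl(K, 1) = 0xB74D

0xB74D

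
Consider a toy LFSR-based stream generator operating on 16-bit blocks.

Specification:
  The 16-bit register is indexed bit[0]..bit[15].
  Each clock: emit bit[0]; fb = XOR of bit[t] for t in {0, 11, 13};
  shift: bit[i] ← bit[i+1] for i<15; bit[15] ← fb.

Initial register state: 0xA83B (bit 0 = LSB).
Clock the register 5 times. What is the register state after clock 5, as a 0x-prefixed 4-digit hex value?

0x9D41

reg_0 = 0xA83B
clock 1: out=1, reg = 0xD41D
clock 2: out=1, reg = 0xEA0E
clock 3: out=0, reg = 0x7507
clock 4: out=1, reg = 0x3A83
clock 5: out=1, reg = 0x9D41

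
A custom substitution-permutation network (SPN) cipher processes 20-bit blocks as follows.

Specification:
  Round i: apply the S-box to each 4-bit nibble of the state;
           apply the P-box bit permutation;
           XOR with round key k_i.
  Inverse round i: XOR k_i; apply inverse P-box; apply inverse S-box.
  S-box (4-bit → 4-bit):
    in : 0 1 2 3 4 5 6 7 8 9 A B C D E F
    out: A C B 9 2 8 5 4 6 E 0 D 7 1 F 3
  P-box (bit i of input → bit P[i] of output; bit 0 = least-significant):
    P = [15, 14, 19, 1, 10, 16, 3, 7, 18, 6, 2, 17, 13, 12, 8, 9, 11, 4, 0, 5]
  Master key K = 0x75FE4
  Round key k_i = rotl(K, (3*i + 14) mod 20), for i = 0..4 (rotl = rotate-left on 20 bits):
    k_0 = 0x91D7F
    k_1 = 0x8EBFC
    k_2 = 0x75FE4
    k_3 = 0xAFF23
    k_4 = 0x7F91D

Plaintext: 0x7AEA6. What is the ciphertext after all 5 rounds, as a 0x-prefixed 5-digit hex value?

0x46065

s_0 = plaintext = 0x7AEA6
s_1 = Round(s_0, k_0) = 0x79D3A
s_2 = Round(s_1, k_1) = 0xCFC7D
s_3 = Round(s_2, k_2) = 0x3E7B9
s_4 = Round(s_3, k_3) = 0x2808D
s_5 = Round(s_4, k_4) = 0x46065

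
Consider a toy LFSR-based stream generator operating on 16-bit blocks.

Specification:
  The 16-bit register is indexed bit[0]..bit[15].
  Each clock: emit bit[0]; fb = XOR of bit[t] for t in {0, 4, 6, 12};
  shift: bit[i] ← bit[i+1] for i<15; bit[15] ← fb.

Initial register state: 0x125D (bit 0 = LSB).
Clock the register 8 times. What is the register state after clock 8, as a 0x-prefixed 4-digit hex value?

reg_0 = 0x125D
clock 1: out=1, reg = 0x092E
clock 2: out=0, reg = 0x0497
clock 3: out=1, reg = 0x024B
clock 4: out=1, reg = 0x0125
clock 5: out=1, reg = 0x8092
clock 6: out=0, reg = 0xC049
clock 7: out=1, reg = 0x6024
clock 8: out=0, reg = 0x3012

0x3012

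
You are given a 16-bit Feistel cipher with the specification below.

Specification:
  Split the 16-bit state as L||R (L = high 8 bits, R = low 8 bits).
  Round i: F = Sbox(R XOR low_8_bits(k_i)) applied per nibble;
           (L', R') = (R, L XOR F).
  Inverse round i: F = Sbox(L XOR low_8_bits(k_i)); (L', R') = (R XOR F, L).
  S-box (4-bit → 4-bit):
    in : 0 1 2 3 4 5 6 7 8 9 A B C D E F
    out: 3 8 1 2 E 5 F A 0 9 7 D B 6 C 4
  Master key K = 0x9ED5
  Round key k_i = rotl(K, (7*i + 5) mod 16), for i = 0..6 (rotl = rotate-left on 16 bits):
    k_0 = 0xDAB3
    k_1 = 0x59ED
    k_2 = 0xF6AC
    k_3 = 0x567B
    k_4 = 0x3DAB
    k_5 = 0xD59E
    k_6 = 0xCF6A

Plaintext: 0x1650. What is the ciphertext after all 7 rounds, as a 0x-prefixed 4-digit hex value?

s_0 = plaintext = 0x1650
s_1 = Round(s_0, k_0) = 0x50D4
s_2 = Round(s_1, k_1) = 0xD479
s_3 = Round(s_2, k_2) = 0x79B1
s_4 = Round(s_3, k_3) = 0xB1CE
s_5 = Round(s_4, k_4) = 0xCE44
s_6 = Round(s_5, k_5) = 0x44A9
s_7 = Round(s_6, k_6) = 0xA9F6

0xA9F6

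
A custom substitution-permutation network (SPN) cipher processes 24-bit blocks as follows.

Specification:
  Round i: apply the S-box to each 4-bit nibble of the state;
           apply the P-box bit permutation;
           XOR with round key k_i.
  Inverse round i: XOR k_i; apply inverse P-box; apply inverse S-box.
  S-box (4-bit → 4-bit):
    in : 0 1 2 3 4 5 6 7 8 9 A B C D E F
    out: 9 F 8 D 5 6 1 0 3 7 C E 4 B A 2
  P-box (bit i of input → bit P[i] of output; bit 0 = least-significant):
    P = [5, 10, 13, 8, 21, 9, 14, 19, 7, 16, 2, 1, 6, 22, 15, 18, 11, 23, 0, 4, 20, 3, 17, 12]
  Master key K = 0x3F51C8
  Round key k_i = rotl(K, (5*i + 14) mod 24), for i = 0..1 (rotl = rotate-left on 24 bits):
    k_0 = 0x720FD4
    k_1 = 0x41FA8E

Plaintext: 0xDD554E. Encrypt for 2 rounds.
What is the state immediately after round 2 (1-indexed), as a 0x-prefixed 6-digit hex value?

s_0 = plaintext = 0xDD554E
s_1 = Round(s_0, k_0) = 0x83D2C8
s_2 = Round(s_1, k_1) = 0x15B6F5

0x15B6F5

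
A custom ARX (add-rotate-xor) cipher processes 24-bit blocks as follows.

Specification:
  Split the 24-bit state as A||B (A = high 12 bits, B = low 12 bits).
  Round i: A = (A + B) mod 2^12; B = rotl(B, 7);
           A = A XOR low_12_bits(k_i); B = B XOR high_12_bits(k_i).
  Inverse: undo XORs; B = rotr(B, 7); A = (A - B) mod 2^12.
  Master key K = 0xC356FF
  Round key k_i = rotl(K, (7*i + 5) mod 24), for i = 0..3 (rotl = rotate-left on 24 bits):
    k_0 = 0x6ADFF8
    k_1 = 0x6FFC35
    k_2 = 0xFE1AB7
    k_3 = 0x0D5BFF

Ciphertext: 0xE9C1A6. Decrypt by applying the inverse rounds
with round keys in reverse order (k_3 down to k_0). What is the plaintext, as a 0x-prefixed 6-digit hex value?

0xE1740A

s_0 = ciphertext = 0xE9C1A6
s_1 = InvRound(s_0, k_3) = 0x701E62
s_2 = InvRound(s_1, k_2) = 0xD53063
s_3 = InvRound(s_2, k_1) = 0xDD938D
s_4 = InvRound(s_3, k_0) = 0xE1740A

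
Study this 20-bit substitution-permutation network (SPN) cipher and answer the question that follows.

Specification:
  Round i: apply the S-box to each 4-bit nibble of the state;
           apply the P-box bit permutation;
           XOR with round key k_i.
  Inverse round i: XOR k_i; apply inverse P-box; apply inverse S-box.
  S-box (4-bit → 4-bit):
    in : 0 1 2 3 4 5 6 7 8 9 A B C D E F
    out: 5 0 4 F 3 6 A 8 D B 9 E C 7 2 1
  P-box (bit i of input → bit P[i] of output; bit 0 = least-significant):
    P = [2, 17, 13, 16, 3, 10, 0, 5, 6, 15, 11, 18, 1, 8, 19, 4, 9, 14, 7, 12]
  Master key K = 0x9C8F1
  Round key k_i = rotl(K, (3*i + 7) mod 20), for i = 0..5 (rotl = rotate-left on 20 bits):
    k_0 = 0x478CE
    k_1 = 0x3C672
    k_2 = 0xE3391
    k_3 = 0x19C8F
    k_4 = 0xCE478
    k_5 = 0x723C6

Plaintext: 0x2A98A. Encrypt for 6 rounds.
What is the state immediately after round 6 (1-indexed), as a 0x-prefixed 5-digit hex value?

0x2FA93

s_0 = plaintext = 0x2A98A
s_1 = Round(s_0, k_0) = 0x1F831
s_2 = Round(s_1, k_1) = 0x7CA19
s_3 = Round(s_2, k_2) = 0x123C5
s_4 = Round(s_3, k_3) = 0xF34EE
s_5 = Round(s_4, k_4) = 0x6632A
s_6 = Round(s_5, k_5) = 0x2FA93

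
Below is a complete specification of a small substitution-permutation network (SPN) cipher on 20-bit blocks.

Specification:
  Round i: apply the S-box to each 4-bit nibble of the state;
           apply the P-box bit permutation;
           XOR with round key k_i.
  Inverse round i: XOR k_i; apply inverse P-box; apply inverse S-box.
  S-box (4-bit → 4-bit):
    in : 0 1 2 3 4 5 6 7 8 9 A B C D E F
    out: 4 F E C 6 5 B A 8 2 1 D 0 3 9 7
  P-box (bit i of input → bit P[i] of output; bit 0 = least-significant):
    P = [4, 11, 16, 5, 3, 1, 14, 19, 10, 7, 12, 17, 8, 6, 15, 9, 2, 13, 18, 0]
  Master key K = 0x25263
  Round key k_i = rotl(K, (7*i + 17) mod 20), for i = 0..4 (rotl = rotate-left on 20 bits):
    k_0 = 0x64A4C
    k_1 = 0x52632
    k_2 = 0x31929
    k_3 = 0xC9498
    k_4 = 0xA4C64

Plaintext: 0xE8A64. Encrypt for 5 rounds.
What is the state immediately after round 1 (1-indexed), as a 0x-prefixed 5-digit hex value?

s_0 = plaintext = 0xE8A64
s_1 = Round(s_0, k_0) = 0xF4443
s_2 = Round(s_1, k_1) = 0x0D6D4
s_3 = Round(s_2, k_2) = 0x414E3
s_4 = Round(s_3, k_3) = 0x12770
s_5 = Round(s_4, k_4) = 0x5EEA3

0xF4443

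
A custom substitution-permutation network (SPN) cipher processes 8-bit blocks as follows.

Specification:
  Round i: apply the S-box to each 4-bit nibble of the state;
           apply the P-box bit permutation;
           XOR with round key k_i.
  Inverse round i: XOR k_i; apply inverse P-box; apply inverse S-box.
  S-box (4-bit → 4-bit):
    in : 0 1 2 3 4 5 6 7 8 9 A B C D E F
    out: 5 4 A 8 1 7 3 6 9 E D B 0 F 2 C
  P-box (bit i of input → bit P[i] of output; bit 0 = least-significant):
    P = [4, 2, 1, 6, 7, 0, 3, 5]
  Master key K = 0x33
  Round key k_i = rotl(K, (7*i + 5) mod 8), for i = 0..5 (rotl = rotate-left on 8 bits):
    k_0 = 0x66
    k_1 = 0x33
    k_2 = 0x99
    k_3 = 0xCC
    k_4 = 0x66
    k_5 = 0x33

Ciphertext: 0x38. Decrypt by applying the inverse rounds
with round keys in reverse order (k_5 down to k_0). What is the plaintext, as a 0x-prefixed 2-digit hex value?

s_0 = ciphertext = 0x38
s_1 = InvRound(s_0, k_5) = 0x71
s_2 = InvRound(s_1, k_4) = 0xE5
s_3 = InvRound(s_2, k_3) = 0x9C
s_4 = InvRound(s_3, k_2) = 0xEE
s_5 = InvRound(s_4, k_1) = 0x5B
s_6 = InvRound(s_5, k_0) = 0x96

0x96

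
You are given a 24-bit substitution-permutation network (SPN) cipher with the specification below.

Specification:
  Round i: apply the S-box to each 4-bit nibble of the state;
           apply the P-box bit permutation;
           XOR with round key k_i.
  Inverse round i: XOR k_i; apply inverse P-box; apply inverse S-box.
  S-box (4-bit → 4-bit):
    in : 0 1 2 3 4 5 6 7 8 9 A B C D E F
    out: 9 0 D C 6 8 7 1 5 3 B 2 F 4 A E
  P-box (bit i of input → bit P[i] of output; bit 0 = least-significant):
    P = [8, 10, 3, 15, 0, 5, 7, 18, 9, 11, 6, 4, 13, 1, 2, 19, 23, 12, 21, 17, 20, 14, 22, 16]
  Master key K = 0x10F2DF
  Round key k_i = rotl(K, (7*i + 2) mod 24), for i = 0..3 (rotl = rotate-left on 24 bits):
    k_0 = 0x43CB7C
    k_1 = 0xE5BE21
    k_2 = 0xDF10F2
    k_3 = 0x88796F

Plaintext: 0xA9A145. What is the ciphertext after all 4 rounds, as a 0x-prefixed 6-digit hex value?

s_0 = plaintext = 0xA9A145
s_1 = Round(s_0, k_0) = 0xDA3BDE
s_2 = Round(s_1, k_1) = 0x2F22A5
s_3 = Round(s_2, k_2) = 0xA0A287
s_4 = Round(s_3, k_3) = 0x131ABC

0x131ABC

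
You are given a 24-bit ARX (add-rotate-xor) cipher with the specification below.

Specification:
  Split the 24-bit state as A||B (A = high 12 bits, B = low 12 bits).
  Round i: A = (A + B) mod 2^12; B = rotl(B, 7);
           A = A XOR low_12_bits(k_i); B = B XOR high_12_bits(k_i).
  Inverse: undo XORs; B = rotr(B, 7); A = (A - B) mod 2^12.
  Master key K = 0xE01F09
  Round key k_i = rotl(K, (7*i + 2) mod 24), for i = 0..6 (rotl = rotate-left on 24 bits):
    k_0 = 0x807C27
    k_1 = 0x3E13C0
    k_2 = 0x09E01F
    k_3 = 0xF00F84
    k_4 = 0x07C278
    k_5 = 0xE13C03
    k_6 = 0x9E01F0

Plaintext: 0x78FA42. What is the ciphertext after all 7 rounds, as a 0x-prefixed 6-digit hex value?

s_0 = plaintext = 0x78FA42
s_1 = Round(s_0, k_0) = 0xDF6955
s_2 = Round(s_1, k_1) = 0x48B92B
s_3 = Round(s_2, k_2) = 0xDA9557
s_4 = Round(s_3, k_3) = 0xC844AA
s_5 = Round(s_4, k_4) = 0x356559
s_6 = Round(s_5, k_5) = 0x4AC2B9
s_7 = Round(s_6, k_6) = 0x695575

0x695575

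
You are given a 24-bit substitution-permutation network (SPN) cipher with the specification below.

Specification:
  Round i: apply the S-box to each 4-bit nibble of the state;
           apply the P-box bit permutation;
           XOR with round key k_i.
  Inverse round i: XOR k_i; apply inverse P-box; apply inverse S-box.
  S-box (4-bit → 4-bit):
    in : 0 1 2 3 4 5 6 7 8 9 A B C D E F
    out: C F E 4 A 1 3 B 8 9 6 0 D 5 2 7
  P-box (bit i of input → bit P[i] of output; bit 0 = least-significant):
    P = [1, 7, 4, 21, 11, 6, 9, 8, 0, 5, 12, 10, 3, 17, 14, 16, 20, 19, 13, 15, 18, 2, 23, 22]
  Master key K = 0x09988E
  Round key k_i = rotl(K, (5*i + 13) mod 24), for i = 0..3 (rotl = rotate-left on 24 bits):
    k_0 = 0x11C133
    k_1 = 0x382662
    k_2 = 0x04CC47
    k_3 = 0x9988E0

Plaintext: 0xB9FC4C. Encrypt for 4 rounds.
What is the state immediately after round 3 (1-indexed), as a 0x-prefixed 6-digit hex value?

s_0 = plaintext = 0xB9FC4C
s_1 = Round(s_0, k_0) = 0x231468
s_2 = Round(s_1, k_1) = 0xDB4A0E
s_3 = Round(s_2, k_2) = 0x83DFE7
s_4 = Round(s_3, k_3) = 0xF9F80B

0x83DFE7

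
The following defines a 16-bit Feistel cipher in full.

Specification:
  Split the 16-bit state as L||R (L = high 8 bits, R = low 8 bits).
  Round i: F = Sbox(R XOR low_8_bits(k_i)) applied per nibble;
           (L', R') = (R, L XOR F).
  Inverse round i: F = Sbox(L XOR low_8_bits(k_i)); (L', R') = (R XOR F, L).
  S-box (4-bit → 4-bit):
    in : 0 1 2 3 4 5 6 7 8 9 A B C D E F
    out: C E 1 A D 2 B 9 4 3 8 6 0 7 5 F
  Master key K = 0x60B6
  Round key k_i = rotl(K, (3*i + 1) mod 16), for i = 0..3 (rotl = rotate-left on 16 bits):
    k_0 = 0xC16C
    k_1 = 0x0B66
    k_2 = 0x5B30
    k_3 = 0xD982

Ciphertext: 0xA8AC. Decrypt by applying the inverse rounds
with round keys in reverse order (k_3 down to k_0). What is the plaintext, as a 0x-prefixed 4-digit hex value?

0xD4FE

s_0 = ciphertext = 0xA8AC
s_1 = InvRound(s_0, k_3) = 0xB4A8
s_2 = InvRound(s_1, k_2) = 0xE5B4
s_3 = InvRound(s_2, k_1) = 0xFEE5
s_4 = InvRound(s_3, k_0) = 0xD4FE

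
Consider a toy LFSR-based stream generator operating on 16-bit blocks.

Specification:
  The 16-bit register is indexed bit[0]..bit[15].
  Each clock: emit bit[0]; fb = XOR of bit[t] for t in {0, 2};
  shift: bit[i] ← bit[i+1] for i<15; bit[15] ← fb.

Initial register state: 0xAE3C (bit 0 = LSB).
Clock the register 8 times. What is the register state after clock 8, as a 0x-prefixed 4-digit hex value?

0xB3AE

reg_0 = 0xAE3C
clock 1: out=0, reg = 0xD71E
clock 2: out=0, reg = 0xEB8F
clock 3: out=1, reg = 0x75C7
clock 4: out=1, reg = 0x3AE3
clock 5: out=1, reg = 0x9D71
clock 6: out=1, reg = 0xCEB8
clock 7: out=0, reg = 0x675C
clock 8: out=0, reg = 0xB3AE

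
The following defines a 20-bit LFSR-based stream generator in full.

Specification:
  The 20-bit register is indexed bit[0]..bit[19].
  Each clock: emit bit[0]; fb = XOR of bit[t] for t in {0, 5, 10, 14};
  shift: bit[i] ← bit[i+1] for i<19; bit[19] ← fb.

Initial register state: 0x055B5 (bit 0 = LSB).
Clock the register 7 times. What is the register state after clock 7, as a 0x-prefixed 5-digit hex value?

0x180AB

reg_0 = 0x055B5
clock 1: out=1, reg = 0x02ADA
clock 2: out=0, reg = 0x0156D
clock 3: out=1, reg = 0x80AB6
clock 4: out=0, reg = 0xC055B
clock 5: out=1, reg = 0x602AD
clock 6: out=1, reg = 0x30156
clock 7: out=0, reg = 0x180AB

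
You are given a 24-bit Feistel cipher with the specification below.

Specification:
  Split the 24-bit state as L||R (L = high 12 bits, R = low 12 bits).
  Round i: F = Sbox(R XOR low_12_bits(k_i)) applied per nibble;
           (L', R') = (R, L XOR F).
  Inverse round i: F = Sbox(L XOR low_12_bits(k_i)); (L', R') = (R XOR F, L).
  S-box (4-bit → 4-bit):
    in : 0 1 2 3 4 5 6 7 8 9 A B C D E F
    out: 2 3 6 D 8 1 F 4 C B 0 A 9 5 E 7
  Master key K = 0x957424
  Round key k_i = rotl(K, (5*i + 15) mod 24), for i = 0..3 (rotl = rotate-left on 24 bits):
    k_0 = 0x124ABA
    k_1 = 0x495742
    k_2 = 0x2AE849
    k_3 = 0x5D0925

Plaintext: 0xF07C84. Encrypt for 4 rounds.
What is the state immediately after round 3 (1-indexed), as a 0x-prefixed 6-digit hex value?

s_0 = plaintext = 0xF07C84
s_1 = Round(s_0, k_0) = 0xC840D9
s_2 = Round(s_1, k_1) = 0x0D983E
s_3 = Round(s_2, k_2) = 0x83E29D
s_4 = Round(s_3, k_3) = 0x29D292

0x83E29D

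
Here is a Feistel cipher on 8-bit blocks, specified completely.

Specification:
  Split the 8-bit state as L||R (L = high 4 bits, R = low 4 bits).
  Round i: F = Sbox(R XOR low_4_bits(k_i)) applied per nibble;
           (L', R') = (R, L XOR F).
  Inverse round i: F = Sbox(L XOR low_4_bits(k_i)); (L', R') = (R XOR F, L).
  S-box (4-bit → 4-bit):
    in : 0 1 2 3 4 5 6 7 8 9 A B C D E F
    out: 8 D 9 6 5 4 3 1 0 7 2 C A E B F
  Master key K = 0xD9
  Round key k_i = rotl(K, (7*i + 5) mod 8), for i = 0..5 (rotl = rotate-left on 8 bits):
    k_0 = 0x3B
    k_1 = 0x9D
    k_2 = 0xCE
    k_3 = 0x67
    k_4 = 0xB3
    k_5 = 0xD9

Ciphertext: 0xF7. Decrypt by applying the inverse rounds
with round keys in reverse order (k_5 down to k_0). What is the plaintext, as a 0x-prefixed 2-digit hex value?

s_0 = ciphertext = 0xF7
s_1 = InvRound(s_0, k_5) = 0x4F
s_2 = InvRound(s_1, k_4) = 0xE4
s_3 = InvRound(s_2, k_3) = 0x3E
s_4 = InvRound(s_3, k_2) = 0x03
s_5 = InvRound(s_4, k_1) = 0xD0
s_6 = InvRound(s_5, k_0) = 0x3D

0x3D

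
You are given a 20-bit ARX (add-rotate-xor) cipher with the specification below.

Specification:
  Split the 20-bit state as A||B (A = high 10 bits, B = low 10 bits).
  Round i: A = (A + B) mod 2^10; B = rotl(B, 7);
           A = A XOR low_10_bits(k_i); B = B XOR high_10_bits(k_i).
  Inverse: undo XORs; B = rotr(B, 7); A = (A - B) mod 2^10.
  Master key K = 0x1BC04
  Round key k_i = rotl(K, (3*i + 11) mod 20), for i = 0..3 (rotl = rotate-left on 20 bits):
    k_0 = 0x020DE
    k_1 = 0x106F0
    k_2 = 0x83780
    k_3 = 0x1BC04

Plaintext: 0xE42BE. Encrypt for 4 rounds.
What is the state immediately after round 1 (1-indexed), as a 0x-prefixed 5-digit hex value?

0xA435F

s_0 = plaintext = 0xE42BE
s_1 = Round(s_0, k_0) = 0xA435F
s_2 = Round(s_1, k_1) = 0xC7FAA
s_3 = Round(s_2, k_2) = 0x52778
s_4 = Round(s_3, k_3) = 0x31400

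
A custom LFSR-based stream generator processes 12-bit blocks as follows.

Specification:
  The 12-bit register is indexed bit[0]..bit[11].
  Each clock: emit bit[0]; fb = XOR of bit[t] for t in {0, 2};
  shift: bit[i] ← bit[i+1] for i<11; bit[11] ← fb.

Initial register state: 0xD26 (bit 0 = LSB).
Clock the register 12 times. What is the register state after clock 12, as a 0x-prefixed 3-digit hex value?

0x26F

reg_0 = 0xD26
clock 1: out=0, reg = 0xE93
clock 2: out=1, reg = 0xF49
clock 3: out=1, reg = 0xFA4
clock 4: out=0, reg = 0xFD2
clock 5: out=0, reg = 0x7E9
clock 6: out=1, reg = 0xBF4
clock 7: out=0, reg = 0xDFA
clock 8: out=0, reg = 0x6FD
clock 9: out=1, reg = 0x37E
clock 10: out=0, reg = 0x9BF
clock 11: out=1, reg = 0x4DF
clock 12: out=1, reg = 0x26F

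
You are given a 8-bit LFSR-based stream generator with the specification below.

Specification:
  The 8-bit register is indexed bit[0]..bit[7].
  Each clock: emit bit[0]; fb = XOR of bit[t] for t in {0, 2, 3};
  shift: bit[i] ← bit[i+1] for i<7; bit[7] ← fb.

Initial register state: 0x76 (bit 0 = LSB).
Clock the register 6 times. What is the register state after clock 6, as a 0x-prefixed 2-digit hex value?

0x15

reg_0 = 0x76
clock 1: out=0, reg = 0xBB
clock 2: out=1, reg = 0x5D
clock 3: out=1, reg = 0xAE
clock 4: out=0, reg = 0x57
clock 5: out=1, reg = 0x2B
clock 6: out=1, reg = 0x15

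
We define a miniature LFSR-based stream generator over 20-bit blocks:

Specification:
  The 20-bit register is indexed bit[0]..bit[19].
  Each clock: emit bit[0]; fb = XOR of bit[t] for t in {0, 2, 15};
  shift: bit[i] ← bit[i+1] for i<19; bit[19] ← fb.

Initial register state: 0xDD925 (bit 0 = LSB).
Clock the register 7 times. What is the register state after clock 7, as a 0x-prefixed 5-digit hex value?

reg_0 = 0xDD925
clock 1: out=1, reg = 0xEEC92
clock 2: out=0, reg = 0xF7649
clock 3: out=1, reg = 0xFBB24
clock 4: out=0, reg = 0x7DD92
clock 5: out=0, reg = 0xBEEC9
clock 6: out=1, reg = 0x5F764
clock 7: out=0, reg = 0x2FBB2

0x2FBB2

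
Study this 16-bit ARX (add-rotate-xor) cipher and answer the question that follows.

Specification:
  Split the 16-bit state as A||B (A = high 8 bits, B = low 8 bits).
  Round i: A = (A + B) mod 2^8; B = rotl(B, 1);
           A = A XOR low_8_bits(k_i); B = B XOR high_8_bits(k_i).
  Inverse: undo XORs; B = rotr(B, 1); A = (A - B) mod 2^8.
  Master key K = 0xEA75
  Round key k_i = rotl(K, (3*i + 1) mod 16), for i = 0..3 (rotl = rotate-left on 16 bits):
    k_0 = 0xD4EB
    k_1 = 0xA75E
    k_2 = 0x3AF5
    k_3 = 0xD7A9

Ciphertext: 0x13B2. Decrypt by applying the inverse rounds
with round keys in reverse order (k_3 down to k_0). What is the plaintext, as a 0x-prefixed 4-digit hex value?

0x8B92

s_0 = ciphertext = 0x13B2
s_1 = InvRound(s_0, k_3) = 0x08B2
s_2 = InvRound(s_1, k_2) = 0xB944
s_3 = InvRound(s_2, k_1) = 0xF6F1
s_4 = InvRound(s_3, k_0) = 0x8B92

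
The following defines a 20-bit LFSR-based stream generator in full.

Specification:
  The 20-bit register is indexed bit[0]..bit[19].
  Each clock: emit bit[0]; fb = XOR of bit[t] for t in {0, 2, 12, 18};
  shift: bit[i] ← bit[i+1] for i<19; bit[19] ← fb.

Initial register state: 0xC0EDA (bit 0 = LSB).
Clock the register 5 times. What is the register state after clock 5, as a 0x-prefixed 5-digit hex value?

reg_0 = 0xC0EDA
clock 1: out=0, reg = 0xE076D
clock 2: out=1, reg = 0xF03B6
clock 3: out=0, reg = 0x781DB
clock 4: out=1, reg = 0x3C0ED
clock 5: out=1, reg = 0x1E076

0x1E076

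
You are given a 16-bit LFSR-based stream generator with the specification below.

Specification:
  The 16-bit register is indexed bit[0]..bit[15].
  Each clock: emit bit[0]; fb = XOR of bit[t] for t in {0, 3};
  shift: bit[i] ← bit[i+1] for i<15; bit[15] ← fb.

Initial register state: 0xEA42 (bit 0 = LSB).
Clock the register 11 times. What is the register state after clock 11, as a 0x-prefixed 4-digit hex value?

reg_0 = 0xEA42
clock 1: out=0, reg = 0x7521
clock 2: out=1, reg = 0xBA90
clock 3: out=0, reg = 0x5D48
clock 4: out=0, reg = 0xAEA4
clock 5: out=0, reg = 0x5752
clock 6: out=0, reg = 0x2BA9
clock 7: out=1, reg = 0x15D4
clock 8: out=0, reg = 0x0AEA
clock 9: out=0, reg = 0x8575
clock 10: out=1, reg = 0xC2BA
clock 11: out=0, reg = 0xE15D

0xE15D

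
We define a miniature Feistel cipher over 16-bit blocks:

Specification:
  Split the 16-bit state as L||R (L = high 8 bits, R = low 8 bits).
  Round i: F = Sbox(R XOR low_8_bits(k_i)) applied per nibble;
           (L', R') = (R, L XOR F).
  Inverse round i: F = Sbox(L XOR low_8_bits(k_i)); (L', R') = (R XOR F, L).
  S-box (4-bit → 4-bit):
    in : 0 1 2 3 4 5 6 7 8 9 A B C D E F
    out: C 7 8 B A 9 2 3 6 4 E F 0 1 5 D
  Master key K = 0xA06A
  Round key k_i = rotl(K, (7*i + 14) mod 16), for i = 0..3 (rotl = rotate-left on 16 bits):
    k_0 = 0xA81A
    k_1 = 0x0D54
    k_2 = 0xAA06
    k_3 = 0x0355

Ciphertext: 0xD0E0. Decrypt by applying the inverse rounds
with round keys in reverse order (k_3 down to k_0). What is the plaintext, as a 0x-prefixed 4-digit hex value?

0xBEDD

s_0 = ciphertext = 0xD0E0
s_1 = InvRound(s_0, k_3) = 0x89D0
s_2 = InvRound(s_1, k_2) = 0xBD89
s_3 = InvRound(s_2, k_1) = 0xDDBD
s_4 = InvRound(s_3, k_0) = 0xBEDD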